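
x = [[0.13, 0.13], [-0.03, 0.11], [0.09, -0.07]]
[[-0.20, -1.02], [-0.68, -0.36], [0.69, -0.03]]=x @ [[3.64,-3.64], [-5.17,-4.23]]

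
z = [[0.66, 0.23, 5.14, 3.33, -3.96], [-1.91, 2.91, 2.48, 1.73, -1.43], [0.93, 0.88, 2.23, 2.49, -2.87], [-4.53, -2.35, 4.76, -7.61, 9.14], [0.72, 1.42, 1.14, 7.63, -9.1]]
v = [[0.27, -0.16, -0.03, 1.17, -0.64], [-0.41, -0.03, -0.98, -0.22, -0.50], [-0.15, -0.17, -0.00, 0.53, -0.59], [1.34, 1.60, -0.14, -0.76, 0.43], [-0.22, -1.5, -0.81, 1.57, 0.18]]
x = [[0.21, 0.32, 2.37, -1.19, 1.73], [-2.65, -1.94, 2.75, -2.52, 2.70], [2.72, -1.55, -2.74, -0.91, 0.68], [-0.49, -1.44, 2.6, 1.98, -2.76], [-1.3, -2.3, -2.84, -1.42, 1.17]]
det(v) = 0.03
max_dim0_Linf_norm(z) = 9.14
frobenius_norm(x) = 9.99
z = v @ x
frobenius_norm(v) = 3.82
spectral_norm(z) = 18.75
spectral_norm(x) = 6.45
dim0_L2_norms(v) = [1.45, 2.21, 1.28, 2.18, 1.11]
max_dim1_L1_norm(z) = 28.39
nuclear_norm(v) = 6.85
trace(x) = -1.32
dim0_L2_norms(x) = [4.05, 3.69, 5.96, 3.81, 4.44]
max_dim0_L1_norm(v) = 4.25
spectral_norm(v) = 3.16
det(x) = 25.12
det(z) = -0.73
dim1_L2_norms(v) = [1.37, 1.19, 0.82, 2.27, 2.33]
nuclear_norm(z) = 31.98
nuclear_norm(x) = 18.91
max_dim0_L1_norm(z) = 26.5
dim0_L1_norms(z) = [8.75, 7.79, 15.75, 22.79, 26.5]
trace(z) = -10.91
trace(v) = -0.34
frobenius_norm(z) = 20.81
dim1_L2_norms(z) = [7.33, 4.83, 4.59, 13.79, 12.04]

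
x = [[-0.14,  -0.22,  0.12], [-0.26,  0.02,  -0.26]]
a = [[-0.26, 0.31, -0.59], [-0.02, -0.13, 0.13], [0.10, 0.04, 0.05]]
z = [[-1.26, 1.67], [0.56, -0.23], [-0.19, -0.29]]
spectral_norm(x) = 0.37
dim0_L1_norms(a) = [0.38, 0.48, 0.77]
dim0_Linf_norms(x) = [0.26, 0.22, 0.26]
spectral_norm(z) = 2.16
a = z @ x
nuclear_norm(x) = 0.66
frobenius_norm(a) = 0.75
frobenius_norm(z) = 2.21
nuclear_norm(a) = 0.88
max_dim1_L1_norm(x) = 0.54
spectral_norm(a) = 0.73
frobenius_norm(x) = 0.47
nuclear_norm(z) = 2.61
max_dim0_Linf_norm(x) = 0.26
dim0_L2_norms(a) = [0.28, 0.34, 0.61]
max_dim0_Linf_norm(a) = 0.59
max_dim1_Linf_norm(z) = 1.67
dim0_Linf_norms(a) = [0.26, 0.31, 0.59]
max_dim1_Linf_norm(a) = 0.59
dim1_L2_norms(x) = [0.29, 0.37]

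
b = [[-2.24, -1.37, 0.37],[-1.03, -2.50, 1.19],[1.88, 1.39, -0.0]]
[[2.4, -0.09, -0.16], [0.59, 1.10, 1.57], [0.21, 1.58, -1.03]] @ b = [[-5.58, -3.29, 0.78],[0.50, -1.38, 1.53],[-4.03, -5.67, 1.96]]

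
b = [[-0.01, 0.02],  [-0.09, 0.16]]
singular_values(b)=[0.18, 0.0]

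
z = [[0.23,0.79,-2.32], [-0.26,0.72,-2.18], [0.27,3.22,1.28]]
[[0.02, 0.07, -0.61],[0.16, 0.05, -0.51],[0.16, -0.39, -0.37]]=z@[[-0.3, 0.03, -0.13], [0.08, -0.10, -0.18], [-0.01, -0.06, 0.19]]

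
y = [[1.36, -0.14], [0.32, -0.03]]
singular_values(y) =[1.4, 0.0]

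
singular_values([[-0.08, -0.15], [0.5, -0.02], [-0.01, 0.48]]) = [0.51, 0.5]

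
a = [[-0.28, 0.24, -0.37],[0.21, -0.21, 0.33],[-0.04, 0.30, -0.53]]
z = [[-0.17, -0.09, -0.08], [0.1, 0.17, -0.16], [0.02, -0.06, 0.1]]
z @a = [[0.03, -0.05, 0.08], [0.01, -0.06, 0.10], [-0.02, 0.05, -0.08]]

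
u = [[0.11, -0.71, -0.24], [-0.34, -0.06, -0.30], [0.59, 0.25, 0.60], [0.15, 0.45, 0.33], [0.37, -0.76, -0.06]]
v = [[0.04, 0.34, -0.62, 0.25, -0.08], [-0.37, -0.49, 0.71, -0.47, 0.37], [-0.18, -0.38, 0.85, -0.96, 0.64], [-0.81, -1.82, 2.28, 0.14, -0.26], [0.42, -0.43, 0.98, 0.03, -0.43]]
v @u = [[-0.47, -0.03, -0.40], [0.61, -0.02, 0.48], [0.7, -0.56, 0.31], [1.8, 1.51, 2.17], [0.62, 0.31, 0.65]]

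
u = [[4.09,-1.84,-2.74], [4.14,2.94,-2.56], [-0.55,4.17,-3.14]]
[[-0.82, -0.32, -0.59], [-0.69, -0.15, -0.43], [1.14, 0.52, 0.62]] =u @ [[-0.35, -0.12, -0.20], [0.04, 0.04, 0.04], [-0.25, -0.09, -0.11]]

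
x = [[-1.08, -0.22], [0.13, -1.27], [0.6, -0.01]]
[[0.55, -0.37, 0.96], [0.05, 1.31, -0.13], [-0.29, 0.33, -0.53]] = x @ [[-0.49, 0.54, -0.89], [-0.09, -0.98, 0.01]]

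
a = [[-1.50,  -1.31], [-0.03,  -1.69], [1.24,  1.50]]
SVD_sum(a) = [[-1.09, -1.59], [-0.8, -1.17], [1.09, 1.6]] + [[-0.41,0.28], [0.77,-0.52], [0.15,-0.1]]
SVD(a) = [[-0.63,  0.47],[-0.46,  -0.87],[0.63,  -0.17]] @ diag([3.0768988935116246, 1.0692956556102429]) @ [[0.56,0.83], [-0.83,0.56]]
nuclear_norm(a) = 4.15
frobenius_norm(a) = 3.26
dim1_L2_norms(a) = [1.99, 1.69, 1.95]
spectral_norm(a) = 3.08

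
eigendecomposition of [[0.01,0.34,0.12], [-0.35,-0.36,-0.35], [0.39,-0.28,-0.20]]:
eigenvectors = [[-0.03+0.45j,(-0.03-0.45j),(-0.42+0j)], [(-0.59-0.01j),(-0.59+0.01j),(0.49+0j)], [0.67+0.00j,(0.67-0j),(0.76+0j)]]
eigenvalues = [(0.02+0.26j), (0.02-0.26j), (-0.6+0j)]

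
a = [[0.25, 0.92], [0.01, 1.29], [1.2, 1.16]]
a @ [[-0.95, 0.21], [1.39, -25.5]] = [[1.04, -23.41], [1.78, -32.89], [0.47, -29.33]]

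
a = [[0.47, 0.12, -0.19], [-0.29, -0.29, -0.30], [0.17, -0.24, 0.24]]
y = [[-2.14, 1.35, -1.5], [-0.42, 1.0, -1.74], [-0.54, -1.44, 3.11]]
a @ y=[[-0.95, 1.03, -1.50], [0.90, -0.25, 0.01], [-0.39, -0.36, 0.91]]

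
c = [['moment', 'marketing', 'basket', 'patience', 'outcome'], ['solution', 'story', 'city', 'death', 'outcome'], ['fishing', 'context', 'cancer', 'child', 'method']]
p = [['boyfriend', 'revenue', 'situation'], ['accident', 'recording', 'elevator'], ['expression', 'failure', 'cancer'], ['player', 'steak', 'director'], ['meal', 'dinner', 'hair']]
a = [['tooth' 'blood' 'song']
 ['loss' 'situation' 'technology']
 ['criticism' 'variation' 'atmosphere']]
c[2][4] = 'method'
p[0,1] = 'revenue'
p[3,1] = 'steak'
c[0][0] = 'moment'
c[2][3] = 'child'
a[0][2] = 'song'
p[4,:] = ['meal', 'dinner', 'hair']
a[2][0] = 'criticism'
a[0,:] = ['tooth', 'blood', 'song']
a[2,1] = 'variation'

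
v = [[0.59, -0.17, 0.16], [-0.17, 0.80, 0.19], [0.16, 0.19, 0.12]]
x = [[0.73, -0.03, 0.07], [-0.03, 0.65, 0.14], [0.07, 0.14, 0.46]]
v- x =[[-0.14, -0.14, 0.09], [-0.14, 0.15, 0.05], [0.09, 0.05, -0.34]]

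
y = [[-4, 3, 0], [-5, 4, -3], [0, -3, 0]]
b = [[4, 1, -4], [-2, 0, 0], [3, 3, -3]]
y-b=[[-8, 2, 4], [-3, 4, -3], [-3, -6, 3]]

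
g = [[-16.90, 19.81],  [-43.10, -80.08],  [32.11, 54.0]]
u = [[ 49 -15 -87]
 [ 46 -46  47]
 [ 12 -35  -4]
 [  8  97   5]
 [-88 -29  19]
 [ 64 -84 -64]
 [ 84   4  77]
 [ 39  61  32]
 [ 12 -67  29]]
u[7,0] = 39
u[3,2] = 5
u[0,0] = 49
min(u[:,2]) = -87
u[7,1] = 61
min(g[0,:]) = -16.9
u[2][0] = 12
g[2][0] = 32.11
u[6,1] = 4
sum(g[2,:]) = 86.11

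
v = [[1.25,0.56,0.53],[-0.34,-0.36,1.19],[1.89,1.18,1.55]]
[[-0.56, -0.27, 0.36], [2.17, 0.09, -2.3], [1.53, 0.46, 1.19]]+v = [[0.69, 0.29, 0.89],  [1.83, -0.27, -1.11],  [3.42, 1.64, 2.74]]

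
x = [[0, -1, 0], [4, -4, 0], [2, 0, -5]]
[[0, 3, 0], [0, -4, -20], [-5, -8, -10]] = x @ [[0, -4, -5], [0, -3, 0], [1, 0, 0]]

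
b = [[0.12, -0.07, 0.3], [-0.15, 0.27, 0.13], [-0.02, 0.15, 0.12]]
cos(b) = [[0.99,  -0.01,  -0.03], [0.03,  0.95,  -0.0], [0.01,  -0.03,  0.99]]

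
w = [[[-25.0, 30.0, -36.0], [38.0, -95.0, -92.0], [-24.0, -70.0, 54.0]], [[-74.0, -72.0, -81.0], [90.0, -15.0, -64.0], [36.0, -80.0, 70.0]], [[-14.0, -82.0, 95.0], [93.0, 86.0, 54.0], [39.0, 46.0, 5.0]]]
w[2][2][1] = 46.0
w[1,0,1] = -72.0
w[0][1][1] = -95.0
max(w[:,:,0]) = 93.0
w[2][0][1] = -82.0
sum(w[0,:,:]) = -220.0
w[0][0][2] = -36.0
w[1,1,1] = -15.0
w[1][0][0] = -74.0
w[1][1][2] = -64.0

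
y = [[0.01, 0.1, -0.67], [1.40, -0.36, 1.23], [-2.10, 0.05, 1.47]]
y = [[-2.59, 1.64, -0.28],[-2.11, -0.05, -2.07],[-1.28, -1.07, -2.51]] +[[2.6,  -1.54,  -0.39], [3.51,  -0.31,  3.30], [-0.82,  1.12,  3.98]]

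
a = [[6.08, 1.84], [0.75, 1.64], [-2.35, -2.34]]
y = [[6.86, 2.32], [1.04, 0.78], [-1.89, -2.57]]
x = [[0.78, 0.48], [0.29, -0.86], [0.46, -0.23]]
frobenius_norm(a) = 7.39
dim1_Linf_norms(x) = [0.78, 0.86, 0.46]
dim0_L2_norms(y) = [7.19, 3.55]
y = x + a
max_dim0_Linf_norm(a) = 6.08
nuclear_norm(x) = 1.96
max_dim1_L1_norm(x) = 1.26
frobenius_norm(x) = 1.39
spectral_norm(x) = 1.01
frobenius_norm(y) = 8.02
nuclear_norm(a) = 9.01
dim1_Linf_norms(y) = [6.86, 1.04, 2.57]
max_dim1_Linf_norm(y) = 6.86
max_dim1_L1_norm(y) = 9.18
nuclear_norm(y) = 9.57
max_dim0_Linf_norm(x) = 0.86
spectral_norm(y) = 7.83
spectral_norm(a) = 7.15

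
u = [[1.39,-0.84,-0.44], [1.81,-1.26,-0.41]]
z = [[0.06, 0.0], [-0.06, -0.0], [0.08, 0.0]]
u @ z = [[0.1, 0.00],  [0.15, 0.0]]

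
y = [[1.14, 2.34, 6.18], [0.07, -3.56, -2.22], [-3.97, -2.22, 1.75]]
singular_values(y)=[7.56, 4.95, 2.16]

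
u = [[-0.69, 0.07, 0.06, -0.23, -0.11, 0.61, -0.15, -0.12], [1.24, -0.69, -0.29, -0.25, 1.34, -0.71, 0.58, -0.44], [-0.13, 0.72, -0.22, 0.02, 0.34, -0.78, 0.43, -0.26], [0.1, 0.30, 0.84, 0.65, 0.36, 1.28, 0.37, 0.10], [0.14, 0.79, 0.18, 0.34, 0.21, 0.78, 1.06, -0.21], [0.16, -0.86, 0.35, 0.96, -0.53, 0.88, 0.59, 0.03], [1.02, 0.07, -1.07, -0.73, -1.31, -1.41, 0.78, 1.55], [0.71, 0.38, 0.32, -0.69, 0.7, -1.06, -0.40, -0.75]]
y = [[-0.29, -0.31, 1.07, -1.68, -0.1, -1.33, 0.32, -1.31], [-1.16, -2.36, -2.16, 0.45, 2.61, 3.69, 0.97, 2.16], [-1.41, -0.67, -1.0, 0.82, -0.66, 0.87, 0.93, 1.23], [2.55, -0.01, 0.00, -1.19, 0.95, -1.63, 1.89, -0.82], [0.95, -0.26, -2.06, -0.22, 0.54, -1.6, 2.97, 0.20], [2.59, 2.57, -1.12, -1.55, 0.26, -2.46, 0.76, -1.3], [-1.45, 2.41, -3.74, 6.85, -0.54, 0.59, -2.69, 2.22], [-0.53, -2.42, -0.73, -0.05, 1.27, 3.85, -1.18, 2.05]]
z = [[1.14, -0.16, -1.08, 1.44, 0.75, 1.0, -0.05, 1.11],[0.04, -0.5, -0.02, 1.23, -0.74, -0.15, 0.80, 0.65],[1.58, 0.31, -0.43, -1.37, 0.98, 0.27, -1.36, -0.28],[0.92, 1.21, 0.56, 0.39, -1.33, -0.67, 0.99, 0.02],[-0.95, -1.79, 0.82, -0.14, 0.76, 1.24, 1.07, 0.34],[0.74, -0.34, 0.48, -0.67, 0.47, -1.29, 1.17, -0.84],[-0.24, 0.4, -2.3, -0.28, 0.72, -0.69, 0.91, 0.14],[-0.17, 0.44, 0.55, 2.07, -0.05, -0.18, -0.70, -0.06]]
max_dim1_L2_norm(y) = 9.03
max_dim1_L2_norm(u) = 3.07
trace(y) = -7.40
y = u @ z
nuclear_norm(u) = 12.51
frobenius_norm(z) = 7.11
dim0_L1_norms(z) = [5.78, 5.15, 6.24, 7.59, 5.8, 5.49, 7.05, 3.44]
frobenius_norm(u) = 5.43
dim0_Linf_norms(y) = [2.59, 2.57, 3.74, 6.85, 2.61, 3.85, 2.97, 2.22]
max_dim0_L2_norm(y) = 7.38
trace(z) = 0.92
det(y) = 1.83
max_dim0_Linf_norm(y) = 6.85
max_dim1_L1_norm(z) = 7.11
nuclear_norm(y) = 30.68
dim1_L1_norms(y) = [6.41, 15.56, 7.59, 9.04, 8.8, 12.61, 20.49, 12.08]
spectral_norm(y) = 10.67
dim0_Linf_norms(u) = [1.24, 0.86, 1.07, 0.96, 1.34, 1.41, 1.06, 1.55]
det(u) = 2.21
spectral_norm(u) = 3.56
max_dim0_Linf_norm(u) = 1.55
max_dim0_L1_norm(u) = 7.51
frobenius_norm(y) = 14.89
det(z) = 1.90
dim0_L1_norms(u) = [4.19, 3.88, 3.33, 3.87, 4.9, 7.51, 4.36, 3.46]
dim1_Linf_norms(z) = [1.44, 1.23, 1.58, 1.33, 1.79, 1.29, 2.3, 2.07]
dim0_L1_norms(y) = [10.93, 11.01, 11.88, 12.81, 6.93, 16.02, 11.71, 11.29]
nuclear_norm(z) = 17.43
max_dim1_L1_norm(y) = 20.49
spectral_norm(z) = 3.65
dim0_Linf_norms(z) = [1.58, 1.79, 2.3, 2.07, 1.33, 1.29, 1.36, 1.11]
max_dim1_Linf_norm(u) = 1.55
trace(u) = 0.17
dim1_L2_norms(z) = [2.71, 1.84, 2.76, 2.44, 2.86, 2.3, 2.73, 2.31]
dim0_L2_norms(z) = [2.49, 2.35, 2.86, 3.23, 2.27, 2.29, 2.7, 1.61]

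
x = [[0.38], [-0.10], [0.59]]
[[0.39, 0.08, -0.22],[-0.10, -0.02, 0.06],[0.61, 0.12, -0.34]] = x @ [[1.03, 0.20, -0.57]]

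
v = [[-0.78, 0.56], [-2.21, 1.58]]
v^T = [[-0.78, -2.21], [0.56, 1.58]]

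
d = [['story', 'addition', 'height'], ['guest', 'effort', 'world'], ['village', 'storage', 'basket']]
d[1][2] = 'world'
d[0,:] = ['story', 'addition', 'height']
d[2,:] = ['village', 'storage', 'basket']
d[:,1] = ['addition', 'effort', 'storage']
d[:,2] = ['height', 'world', 'basket']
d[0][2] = 'height'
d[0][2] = 'height'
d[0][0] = 'story'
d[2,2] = 'basket'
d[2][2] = 'basket'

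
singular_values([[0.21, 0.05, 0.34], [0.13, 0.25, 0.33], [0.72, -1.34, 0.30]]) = [1.56, 0.57, 0.0]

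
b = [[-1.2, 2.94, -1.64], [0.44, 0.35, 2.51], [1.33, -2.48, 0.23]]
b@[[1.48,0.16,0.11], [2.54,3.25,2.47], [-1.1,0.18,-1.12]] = [[7.5, 9.07, 8.97],[-1.22, 1.66, -1.9],[-4.58, -7.81, -6.24]]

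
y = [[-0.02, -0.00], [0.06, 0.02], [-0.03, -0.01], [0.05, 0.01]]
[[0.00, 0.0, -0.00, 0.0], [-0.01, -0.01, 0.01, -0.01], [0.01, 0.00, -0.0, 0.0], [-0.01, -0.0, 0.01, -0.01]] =y @ [[-0.17, -0.07, 0.13, -0.11], [-0.11, -0.04, 0.08, -0.07]]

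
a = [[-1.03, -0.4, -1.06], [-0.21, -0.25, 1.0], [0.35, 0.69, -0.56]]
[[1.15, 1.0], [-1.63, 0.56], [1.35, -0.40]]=a@[[0.04, -1.54], [0.79, 0.5], [-1.42, 0.36]]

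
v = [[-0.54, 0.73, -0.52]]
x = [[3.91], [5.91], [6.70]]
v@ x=[[-1.28]]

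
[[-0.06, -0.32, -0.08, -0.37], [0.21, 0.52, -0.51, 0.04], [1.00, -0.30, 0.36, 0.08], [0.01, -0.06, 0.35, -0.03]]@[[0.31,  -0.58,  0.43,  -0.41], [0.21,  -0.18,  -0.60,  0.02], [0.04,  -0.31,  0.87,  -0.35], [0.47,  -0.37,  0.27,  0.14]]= [[-0.26, 0.25, -0.00, -0.01],[0.17, -0.07, -0.65, 0.11],[0.3, -0.67, 0.94, -0.53],[-0.01, -0.09, 0.34, -0.13]]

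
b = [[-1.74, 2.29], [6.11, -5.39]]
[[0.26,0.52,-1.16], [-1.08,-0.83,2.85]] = b@[[-0.23,0.2,0.06],[-0.06,0.38,-0.46]]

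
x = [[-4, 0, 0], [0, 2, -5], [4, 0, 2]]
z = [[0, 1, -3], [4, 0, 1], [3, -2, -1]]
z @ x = [[-12, 2, -11], [-12, 0, 2], [-16, -4, 8]]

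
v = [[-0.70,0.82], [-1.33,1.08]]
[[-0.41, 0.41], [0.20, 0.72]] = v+[[0.29, -0.41], [1.53, -0.36]]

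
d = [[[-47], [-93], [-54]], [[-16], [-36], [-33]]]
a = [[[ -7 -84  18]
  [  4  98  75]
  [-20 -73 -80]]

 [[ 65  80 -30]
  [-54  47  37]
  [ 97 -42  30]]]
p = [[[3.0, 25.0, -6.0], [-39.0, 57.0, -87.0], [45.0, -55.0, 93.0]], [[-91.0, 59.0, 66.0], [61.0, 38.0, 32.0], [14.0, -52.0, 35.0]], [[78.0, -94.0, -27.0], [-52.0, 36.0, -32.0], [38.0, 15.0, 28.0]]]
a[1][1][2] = 37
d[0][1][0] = -93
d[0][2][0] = -54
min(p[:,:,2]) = -87.0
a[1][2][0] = 97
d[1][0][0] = -16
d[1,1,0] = -36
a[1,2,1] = -42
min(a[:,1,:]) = -54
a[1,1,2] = 37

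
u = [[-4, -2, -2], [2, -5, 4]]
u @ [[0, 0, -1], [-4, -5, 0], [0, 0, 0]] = [[8, 10, 4], [20, 25, -2]]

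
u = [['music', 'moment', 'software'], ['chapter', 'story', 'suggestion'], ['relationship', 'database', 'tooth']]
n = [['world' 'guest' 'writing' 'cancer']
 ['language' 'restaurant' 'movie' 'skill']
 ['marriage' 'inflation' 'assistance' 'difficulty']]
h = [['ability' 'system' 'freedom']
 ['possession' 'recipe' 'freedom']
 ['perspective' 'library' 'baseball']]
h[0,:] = ['ability', 'system', 'freedom']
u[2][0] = 'relationship'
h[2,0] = 'perspective'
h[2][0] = 'perspective'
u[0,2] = 'software'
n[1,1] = 'restaurant'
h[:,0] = ['ability', 'possession', 'perspective']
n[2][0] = 'marriage'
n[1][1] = 'restaurant'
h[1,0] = 'possession'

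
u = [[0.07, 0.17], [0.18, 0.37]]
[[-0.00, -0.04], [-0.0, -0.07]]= u@ [[-0.1,0.36], [0.04,-0.36]]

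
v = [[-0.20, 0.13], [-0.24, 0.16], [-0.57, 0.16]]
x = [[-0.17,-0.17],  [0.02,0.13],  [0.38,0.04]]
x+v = [[-0.37, -0.04], [-0.22, 0.29], [-0.19, 0.2]]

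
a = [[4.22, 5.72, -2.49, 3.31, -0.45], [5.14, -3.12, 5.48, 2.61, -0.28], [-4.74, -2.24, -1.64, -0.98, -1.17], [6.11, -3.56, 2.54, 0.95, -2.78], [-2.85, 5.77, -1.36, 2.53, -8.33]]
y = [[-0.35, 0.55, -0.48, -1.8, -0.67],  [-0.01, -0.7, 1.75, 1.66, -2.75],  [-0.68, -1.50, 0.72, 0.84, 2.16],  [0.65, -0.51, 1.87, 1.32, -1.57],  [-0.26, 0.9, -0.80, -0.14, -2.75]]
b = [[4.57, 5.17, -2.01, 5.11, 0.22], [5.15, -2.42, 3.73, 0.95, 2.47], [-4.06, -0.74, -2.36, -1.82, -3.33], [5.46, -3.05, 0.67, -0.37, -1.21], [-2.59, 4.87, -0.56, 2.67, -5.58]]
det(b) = 938.86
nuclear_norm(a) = 36.04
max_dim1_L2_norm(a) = 10.91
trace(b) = -6.16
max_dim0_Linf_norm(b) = 5.58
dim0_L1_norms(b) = [21.83, 16.25, 9.33, 10.92, 12.81]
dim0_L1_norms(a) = [23.06, 20.41, 13.51, 10.38, 13.01]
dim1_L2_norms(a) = [8.24, 8.55, 5.7, 8.07, 10.91]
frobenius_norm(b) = 16.68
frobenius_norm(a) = 18.91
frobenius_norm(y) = 6.66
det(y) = 0.05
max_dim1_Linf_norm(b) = 5.58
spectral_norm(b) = 11.87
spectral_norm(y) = 5.03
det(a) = 4970.31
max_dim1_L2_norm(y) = 3.72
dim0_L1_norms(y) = [1.95, 4.16, 5.62, 5.76, 9.9]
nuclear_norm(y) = 11.32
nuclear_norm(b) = 30.74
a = y + b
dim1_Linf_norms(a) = [5.72, 5.48, 4.74, 6.11, 8.33]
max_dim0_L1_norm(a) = 23.06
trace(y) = -1.76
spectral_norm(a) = 13.01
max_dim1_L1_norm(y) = 6.87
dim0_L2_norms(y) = [1.04, 2.03, 2.82, 2.91, 4.76]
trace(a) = -7.92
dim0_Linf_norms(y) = [0.68, 1.5, 1.87, 1.8, 2.75]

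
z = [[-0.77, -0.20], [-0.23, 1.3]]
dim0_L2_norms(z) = [0.8, 1.32]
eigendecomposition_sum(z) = [[-0.78, -0.07], [-0.09, -0.01]] + [[0.01,-0.13], [-0.14,1.31]]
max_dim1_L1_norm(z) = 1.53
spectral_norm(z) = 1.32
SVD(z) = [[-0.07, 1.0], [1.0, 0.07]] @ diag([1.3225192649400086, 0.7916708873405286]) @ [[-0.13, 0.99], [-0.99, -0.13]]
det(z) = -1.05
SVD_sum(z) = [[0.01,-0.1], [-0.17,1.31]] + [[-0.78, -0.1], [-0.06, -0.01]]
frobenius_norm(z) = 1.54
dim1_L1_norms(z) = [0.97, 1.53]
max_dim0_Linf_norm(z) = 1.3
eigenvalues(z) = [-0.79, 1.32]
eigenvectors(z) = [[-0.99, 0.1], [-0.11, -1.00]]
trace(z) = 0.53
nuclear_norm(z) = 2.11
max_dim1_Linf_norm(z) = 1.3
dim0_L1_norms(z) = [1.0, 1.5]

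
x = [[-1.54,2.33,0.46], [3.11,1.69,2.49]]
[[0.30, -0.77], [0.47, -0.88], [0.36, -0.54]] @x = [[-2.86, -0.60, -1.78], [-3.46, -0.39, -1.98], [-2.23, -0.07, -1.18]]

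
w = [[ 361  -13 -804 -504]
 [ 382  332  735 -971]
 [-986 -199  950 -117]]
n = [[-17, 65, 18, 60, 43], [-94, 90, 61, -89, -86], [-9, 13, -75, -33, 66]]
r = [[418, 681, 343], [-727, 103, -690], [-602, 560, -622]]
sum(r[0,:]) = 1442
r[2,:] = [-602, 560, -622]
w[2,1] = -199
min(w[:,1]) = -199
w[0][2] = -804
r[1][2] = -690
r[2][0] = -602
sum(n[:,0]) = -120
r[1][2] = -690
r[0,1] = 681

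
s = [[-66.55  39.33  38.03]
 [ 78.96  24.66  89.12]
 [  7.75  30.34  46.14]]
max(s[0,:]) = 39.33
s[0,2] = 38.03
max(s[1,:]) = 89.12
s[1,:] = [78.96, 24.66, 89.12]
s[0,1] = 39.33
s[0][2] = 38.03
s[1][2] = 89.12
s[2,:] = [7.75, 30.34, 46.14]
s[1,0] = 78.96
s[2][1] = 30.34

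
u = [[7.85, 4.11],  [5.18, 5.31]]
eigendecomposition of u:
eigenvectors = [[0.76, -0.56], [0.65, 0.83]]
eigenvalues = [11.37, 1.79]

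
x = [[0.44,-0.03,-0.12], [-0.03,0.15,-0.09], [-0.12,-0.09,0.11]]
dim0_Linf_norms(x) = [0.44, 0.15, 0.12]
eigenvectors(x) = [[0.95,-0.26,0.17], [-0.00,-0.55,-0.83], [-0.31,-0.79,0.53]]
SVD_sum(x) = [[0.43, -0.00, -0.14], [-0.0, 0.00, 0.0], [-0.14, 0.00, 0.05]] + [[0.01, -0.03, 0.02], [-0.03, 0.15, -0.09], [0.02, -0.09, 0.06]] + [[0.0, 0.00, 0.00], [0.00, 0.0, 0.00], [0.0, 0.00, 0.0]]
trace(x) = 0.70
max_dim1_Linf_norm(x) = 0.44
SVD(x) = [[-0.95, 0.17, 0.26], [0.00, -0.83, 0.55], [0.31, 0.53, 0.79]] @ diag([0.4790236425259466, 0.2132526536783308, 0.007723703795722632]) @ [[-0.95, 0.00, 0.31], [0.17, -0.83, 0.53], [0.26, 0.55, 0.79]]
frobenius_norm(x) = 0.52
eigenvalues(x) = [0.48, 0.01, 0.21]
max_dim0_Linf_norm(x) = 0.44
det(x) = 0.00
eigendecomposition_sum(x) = [[0.43, -0.0, -0.14], [-0.0, 0.0, 0.00], [-0.14, 0.0, 0.05]] + [[0.00, 0.0, 0.00], [0.0, 0.00, 0.00], [0.00, 0.00, 0.0]] + [[0.01, -0.03, 0.02],  [-0.03, 0.15, -0.09],  [0.02, -0.09, 0.06]]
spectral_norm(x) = 0.48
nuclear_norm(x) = 0.70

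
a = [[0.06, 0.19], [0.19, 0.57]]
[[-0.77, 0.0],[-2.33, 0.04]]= a@[[-0.9, 3.68], [-3.78, -1.15]]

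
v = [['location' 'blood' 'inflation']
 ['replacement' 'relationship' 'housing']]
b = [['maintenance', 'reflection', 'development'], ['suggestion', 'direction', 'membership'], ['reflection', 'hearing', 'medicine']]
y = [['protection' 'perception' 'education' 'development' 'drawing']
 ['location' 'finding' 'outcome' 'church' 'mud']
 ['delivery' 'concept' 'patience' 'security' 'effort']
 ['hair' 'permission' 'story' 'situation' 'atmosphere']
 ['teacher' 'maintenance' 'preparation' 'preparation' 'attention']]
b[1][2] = 'membership'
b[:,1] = ['reflection', 'direction', 'hearing']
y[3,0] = 'hair'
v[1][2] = 'housing'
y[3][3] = 'situation'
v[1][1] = 'relationship'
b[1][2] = 'membership'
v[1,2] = 'housing'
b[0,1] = 'reflection'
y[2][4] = 'effort'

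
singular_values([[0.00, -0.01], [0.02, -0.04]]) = [0.05, 0.0]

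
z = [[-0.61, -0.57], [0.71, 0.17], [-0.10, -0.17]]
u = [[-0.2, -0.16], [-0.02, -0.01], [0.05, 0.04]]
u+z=[[-0.81,  -0.73],[0.69,  0.16],[-0.05,  -0.13]]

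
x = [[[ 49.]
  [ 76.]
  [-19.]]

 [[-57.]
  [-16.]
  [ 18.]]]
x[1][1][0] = -16.0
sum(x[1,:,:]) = -55.0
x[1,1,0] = -16.0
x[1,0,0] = -57.0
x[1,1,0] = -16.0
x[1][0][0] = -57.0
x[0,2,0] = -19.0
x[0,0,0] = 49.0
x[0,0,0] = 49.0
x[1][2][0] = 18.0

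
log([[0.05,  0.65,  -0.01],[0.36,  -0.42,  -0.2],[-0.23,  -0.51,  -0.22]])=[[-0.88+1.38j,(-0.31-1.62j),(-0.33+0.51j)], [-0.06-1.06j,(-0.39+2.17j),(0.23+0.31j)], [-0.46+1.41j,0.22+1.30j,-1.21+2.73j]]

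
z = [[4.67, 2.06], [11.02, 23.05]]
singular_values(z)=[25.85, 3.29]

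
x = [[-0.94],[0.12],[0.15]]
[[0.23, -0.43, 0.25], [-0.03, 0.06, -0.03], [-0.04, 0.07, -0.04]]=x @ [[-0.24, 0.46, -0.27]]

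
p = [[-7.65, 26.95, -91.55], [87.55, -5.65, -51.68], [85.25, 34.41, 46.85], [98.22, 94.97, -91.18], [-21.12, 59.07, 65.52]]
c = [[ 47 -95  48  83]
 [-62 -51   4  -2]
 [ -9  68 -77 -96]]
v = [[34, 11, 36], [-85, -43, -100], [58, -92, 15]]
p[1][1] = -5.65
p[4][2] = 65.52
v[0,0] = 34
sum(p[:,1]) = 209.75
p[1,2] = -51.68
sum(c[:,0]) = -24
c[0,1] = -95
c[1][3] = -2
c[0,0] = 47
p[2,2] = 46.85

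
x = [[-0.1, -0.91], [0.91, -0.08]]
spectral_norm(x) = 0.92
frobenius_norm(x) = 1.29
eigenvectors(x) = [[(-0.71+0j), -0.71-0.00j], [0.01+0.71j, (0.01-0.71j)]]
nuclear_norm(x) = 1.83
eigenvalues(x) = [(-0.09+0.91j), (-0.09-0.91j)]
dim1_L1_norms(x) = [1.01, 0.99]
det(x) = 0.84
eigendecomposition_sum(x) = [[(-0.05+0.45j),-0.46-0.05j], [0.45+0.05j,-0.04+0.46j]] + [[(-0.05-0.45j), (-0.45+0.05j)], [(0.45-0.05j), -0.04-0.46j]]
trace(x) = -0.18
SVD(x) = [[-0.74, 0.67], [0.67, 0.74]] @ diag([0.9244397191723465, 0.9044397191723466]) @ [[0.74, 0.67], [0.67, -0.74]]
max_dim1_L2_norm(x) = 0.92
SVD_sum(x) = [[-0.51, -0.46],[0.46, 0.42]] + [[0.41, -0.45], [0.45, -0.5]]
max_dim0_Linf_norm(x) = 0.91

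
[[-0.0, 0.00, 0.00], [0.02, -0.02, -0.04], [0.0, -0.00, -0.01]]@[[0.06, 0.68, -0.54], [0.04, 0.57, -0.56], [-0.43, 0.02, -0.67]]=[[0.0, 0.0, 0.00], [0.02, 0.00, 0.03], [0.00, -0.0, 0.01]]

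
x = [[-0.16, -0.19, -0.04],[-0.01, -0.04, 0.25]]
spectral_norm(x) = 0.25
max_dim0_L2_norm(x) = 0.25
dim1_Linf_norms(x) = [0.19, 0.25]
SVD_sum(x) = [[-0.04, -0.03, -0.12], [0.06, 0.05, 0.2]] + [[-0.12, -0.16, 0.08], [-0.07, -0.09, 0.05]]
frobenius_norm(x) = 0.36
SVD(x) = [[-0.5,  0.86], [0.86,  0.50]] @ diag([0.25429879666945787, 0.2506633639215466]) @ [[0.28, 0.24, 0.93], [-0.57, -0.73, 0.37]]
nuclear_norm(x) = 0.50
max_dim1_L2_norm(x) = 0.25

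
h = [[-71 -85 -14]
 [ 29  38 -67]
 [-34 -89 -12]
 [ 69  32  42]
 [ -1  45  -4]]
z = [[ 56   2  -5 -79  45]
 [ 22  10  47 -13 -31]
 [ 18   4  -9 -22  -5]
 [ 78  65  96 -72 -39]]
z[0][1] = 2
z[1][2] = 47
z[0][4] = 45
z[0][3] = -79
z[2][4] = -5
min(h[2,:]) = -89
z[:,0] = [56, 22, 18, 78]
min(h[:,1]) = -89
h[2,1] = -89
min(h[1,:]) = -67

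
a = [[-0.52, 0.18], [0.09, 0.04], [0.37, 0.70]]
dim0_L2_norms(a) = [0.64, 0.72]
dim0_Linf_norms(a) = [0.52, 0.7]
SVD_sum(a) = [[-0.09, -0.13],  [0.05, 0.07],  [0.46, 0.63]] + [[-0.43, 0.31], [0.04, -0.03], [-0.09, 0.07]]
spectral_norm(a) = 0.80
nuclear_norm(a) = 1.35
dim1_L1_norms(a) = [0.7, 0.13, 1.07]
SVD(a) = [[0.2, 0.97], [-0.11, -0.09], [-0.97, 0.21]] @ diag([0.8044930866862274, 0.540546828197212]) @ [[-0.59,-0.81], [-0.81,0.59]]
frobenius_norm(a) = 0.97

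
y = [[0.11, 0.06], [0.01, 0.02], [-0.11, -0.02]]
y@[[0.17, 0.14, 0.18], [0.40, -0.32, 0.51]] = [[0.04, -0.0, 0.05], [0.01, -0.00, 0.01], [-0.03, -0.01, -0.03]]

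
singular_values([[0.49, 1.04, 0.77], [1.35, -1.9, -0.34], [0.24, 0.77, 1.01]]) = [2.63, 1.46, 0.3]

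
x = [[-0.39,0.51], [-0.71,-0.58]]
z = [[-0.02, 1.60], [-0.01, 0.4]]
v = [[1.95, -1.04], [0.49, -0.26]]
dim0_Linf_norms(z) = [0.02, 1.6]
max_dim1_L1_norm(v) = 2.99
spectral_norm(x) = 0.92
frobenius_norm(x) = 1.12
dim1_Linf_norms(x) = [0.51, 0.71]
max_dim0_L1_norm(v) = 2.44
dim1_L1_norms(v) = [2.99, 0.75]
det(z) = 0.01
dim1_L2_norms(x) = [0.64, 0.92]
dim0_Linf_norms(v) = [1.95, 1.04]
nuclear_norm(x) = 1.56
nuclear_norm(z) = 1.65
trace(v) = 1.69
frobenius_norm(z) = 1.65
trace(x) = -0.97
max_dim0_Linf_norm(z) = 1.6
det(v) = 0.00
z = v @ x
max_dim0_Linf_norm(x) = 0.71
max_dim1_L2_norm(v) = 2.21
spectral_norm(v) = 2.28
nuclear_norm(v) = 2.28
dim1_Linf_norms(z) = [1.6, 0.4]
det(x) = 0.59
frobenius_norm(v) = 2.28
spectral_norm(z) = 1.65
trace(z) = 0.38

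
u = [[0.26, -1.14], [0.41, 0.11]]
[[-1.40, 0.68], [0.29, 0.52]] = u@[[0.35, 1.34], [1.31, -0.29]]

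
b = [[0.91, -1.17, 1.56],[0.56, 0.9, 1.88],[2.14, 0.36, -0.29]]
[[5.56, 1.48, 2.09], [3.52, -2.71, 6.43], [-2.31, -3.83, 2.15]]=b @ [[-0.46,-1.40,0.98], [-1.48,-2.27,1.92], [2.72,0.06,2.21]]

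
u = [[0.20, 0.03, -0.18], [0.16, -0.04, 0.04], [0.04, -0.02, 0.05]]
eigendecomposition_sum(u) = [[0.20,0.05,-0.24], [0.15,0.03,-0.18], [0.04,0.01,-0.04]] + [[0.00, -0.0, 0.00], [0.01, -0.03, 0.06], [0.00, -0.01, 0.01]] + [[-0.0, -0.02, 0.06], [-0.00, -0.04, 0.16], [-0.00, -0.02, 0.08]]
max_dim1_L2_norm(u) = 0.27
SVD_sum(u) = [[0.23,0.01,-0.14], [0.10,0.0,-0.06], [0.01,0.00,-0.00]] + [[-0.03,0.02,-0.04],[0.06,-0.04,0.10],[0.03,-0.02,0.05]] + [[0.00, 0.00, 0.00],[-0.00, -0.00, -0.0],[0.00, 0.0, 0.0]]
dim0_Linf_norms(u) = [0.2, 0.04, 0.18]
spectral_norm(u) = 0.29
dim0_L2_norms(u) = [0.26, 0.05, 0.19]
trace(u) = 0.21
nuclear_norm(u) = 0.44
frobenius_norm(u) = 0.33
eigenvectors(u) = [[-0.8, 0.07, 0.32], [-0.58, 0.97, 0.85], [-0.15, 0.24, 0.42]]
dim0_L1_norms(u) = [0.4, 0.09, 0.27]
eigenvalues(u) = [0.19, -0.02, 0.04]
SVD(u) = [[-0.92,0.37,0.15], [-0.4,-0.82,-0.41], [-0.03,-0.44,0.9]] @ diag([0.2890428971432339, 0.15180063465273116, 0.0032819095164105124]) @ [[-0.86, -0.04, 0.51], [-0.49, 0.35, -0.8], [0.15, 0.94, 0.32]]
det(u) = -0.00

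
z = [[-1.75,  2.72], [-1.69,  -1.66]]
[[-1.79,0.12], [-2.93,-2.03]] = z @ [[1.46,0.71], [0.28,0.50]]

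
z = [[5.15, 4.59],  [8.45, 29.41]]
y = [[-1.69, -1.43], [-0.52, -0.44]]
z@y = [[-11.09, -9.38], [-29.57, -25.02]]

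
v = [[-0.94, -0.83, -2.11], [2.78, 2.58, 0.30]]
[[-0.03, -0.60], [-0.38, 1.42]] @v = [[-1.64, -1.52, -0.12],[4.3, 3.98, 1.23]]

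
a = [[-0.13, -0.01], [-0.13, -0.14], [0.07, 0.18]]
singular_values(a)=[0.28, 0.11]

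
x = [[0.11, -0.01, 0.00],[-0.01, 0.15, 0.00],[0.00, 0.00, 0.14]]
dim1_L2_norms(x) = [0.11, 0.15, 0.14]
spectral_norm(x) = 0.15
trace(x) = 0.40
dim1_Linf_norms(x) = [0.11, 0.15, 0.14]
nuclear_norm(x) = 0.40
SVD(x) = [[-0.23, 0.00, 0.97], [0.97, 0.00, 0.23], [0.00, 1.00, 0.00]] @ diag([0.1523606797749979, 0.14, 0.1076393202250021]) @ [[-0.23, 0.97, 0.0], [0.00, 0.00, 1.0], [0.97, 0.23, 0.0]]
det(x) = 0.00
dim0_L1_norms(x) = [0.12, 0.16, 0.14]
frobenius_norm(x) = 0.23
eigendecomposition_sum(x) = [[0.1, 0.02, 0.00], [0.02, 0.01, 0.00], [0.00, 0.0, 0.00]] + [[0.01, -0.03, 0.00], [-0.03, 0.14, 0.0], [0.0, 0.0, 0.00]] + [[0.00, 0.00, 0.0], [0.00, 0.00, 0.00], [0.00, 0.00, 0.14]]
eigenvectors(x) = [[-0.97, 0.23, 0.00], [-0.23, -0.97, 0.0], [0.00, 0.0, 1.0]]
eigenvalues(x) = [0.11, 0.15, 0.14]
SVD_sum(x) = [[0.01, -0.03, 0.0],[-0.03, 0.14, 0.00],[0.00, 0.00, 0.0]] + [[0.00, 0.0, 0.0], [0.0, 0.0, 0.00], [0.00, 0.0, 0.14]] + [[0.1,0.02,0.00], [0.02,0.01,0.00], [0.00,0.0,0.0]]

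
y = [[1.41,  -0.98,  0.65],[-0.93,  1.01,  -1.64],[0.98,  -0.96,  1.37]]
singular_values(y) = [3.33, 0.77, 0.0]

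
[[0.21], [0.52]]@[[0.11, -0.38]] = [[0.02, -0.08], [0.06, -0.20]]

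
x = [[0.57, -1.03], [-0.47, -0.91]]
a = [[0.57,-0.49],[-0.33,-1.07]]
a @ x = [[0.56, -0.14],[0.31, 1.31]]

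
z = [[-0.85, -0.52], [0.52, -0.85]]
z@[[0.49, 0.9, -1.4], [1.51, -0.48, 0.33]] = [[-1.2, -0.52, 1.02], [-1.03, 0.88, -1.01]]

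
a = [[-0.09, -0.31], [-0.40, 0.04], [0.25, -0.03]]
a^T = [[-0.09,-0.4,0.25], [-0.31,0.04,-0.03]]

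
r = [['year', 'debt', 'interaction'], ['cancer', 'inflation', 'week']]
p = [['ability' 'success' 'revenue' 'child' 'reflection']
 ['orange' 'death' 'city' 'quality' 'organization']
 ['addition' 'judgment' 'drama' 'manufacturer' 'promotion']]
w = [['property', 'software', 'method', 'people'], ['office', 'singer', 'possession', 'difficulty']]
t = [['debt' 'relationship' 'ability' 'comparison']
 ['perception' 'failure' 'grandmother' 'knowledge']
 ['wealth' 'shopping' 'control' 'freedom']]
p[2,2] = 'drama'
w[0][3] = 'people'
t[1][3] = 'knowledge'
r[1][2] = 'week'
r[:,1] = ['debt', 'inflation']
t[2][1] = 'shopping'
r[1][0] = 'cancer'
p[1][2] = 'city'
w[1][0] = 'office'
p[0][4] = 'reflection'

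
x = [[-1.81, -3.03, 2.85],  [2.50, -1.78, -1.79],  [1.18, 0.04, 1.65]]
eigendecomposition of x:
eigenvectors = [[0.04-0.68j,(0.04+0.68j),(0.56+0j)],[(-0.71+0j),-0.71-0.00j,-0.02+0.00j],[(-0.1+0.14j),(-0.1-0.14j),0.83+0.00j]]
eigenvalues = [(-2.2+2.75j), (-2.2-2.75j), (2.45+0j)]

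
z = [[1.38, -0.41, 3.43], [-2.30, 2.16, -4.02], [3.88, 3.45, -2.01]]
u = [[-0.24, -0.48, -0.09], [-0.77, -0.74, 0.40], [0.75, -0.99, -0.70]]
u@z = [[0.42,-1.25,1.29],[2.19,0.10,-0.47],[0.60,-4.86,7.96]]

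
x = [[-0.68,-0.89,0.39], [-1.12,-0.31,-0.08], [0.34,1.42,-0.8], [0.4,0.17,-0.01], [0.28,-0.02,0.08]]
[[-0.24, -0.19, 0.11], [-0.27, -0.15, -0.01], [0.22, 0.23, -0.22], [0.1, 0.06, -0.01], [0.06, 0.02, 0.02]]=x@[[0.21, 0.1, -0.01],[0.10, 0.13, -0.01],[-0.01, -0.01, 0.25]]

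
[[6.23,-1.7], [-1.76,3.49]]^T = [[6.23, -1.76], [-1.7, 3.49]]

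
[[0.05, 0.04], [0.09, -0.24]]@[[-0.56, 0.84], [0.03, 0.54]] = [[-0.03, 0.06], [-0.06, -0.05]]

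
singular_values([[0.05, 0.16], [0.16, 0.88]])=[0.91, 0.02]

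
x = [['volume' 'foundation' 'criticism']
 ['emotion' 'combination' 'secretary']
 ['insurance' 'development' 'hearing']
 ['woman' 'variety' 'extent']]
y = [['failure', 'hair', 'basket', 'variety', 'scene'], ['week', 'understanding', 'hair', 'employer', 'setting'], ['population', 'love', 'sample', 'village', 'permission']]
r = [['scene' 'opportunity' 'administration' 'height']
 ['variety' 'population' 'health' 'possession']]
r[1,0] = 'variety'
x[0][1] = 'foundation'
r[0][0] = 'scene'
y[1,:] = ['week', 'understanding', 'hair', 'employer', 'setting']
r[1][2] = 'health'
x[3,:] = ['woman', 'variety', 'extent']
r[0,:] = ['scene', 'opportunity', 'administration', 'height']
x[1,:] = ['emotion', 'combination', 'secretary']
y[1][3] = 'employer'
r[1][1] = 'population'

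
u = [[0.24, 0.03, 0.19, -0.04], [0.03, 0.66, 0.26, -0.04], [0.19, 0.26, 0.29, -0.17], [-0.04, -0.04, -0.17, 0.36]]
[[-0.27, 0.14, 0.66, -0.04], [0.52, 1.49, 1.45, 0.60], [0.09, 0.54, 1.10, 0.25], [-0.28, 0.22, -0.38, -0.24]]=u @ [[-0.98, -0.82, 1.44, 0.56], [0.99, 1.68, 1.59, 1.36], [-0.56, 1.82, 1.38, -1.36], [-1.04, 1.57, -0.06, -1.10]]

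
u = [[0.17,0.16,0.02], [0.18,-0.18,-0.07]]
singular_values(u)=[0.26, 0.23]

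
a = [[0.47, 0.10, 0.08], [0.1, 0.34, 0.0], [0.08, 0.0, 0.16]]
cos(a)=[[0.88, -0.04, -0.02], [-0.04, 0.94, -0.0], [-0.02, -0.0, 0.98]]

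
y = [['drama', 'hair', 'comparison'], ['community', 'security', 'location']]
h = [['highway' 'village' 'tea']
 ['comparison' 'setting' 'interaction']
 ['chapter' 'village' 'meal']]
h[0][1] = 'village'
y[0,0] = 'drama'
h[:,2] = ['tea', 'interaction', 'meal']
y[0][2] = 'comparison'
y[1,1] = 'security'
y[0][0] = 'drama'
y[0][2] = 'comparison'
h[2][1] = 'village'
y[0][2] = 'comparison'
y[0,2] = 'comparison'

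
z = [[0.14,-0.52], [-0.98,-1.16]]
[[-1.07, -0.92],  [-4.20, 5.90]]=z @ [[1.41,  -6.16],  [2.43,  0.12]]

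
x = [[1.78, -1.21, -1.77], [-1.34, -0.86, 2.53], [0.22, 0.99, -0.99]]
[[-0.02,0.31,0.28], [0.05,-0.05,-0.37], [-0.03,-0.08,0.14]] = x @ [[-0.04,0.09,-0.00], [-0.03,-0.11,-0.01], [-0.01,-0.01,-0.15]]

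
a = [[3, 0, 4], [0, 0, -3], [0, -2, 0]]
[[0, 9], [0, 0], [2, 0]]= a@[[0, 3], [-1, 0], [0, 0]]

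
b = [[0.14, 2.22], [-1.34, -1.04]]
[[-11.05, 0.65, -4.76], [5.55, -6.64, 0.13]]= b@[[-0.29, 4.97, 1.65], [-4.96, -0.02, -2.25]]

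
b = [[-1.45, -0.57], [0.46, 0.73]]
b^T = [[-1.45, 0.46],  [-0.57, 0.73]]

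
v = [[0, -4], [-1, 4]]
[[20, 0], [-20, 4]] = v @ [[0, -4], [-5, 0]]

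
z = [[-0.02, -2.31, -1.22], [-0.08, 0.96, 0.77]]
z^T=[[-0.02, -0.08], [-2.31, 0.96], [-1.22, 0.77]]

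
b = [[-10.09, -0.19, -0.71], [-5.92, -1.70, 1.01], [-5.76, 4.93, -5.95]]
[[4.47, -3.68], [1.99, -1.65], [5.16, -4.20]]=b@[[-0.4, 0.33], [-0.12, 0.1], [-0.58, 0.47]]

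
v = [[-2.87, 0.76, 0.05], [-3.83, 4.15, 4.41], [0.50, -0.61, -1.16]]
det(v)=4.408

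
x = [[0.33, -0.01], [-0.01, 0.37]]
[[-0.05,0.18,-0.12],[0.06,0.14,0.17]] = x @ [[-0.14,0.55,-0.36], [0.15,0.39,0.44]]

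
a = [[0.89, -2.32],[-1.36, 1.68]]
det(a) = -1.660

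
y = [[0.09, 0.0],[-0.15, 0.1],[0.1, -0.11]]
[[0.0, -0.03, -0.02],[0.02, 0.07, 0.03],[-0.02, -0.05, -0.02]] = y@ [[0.02, -0.36, -0.24], [0.18, 0.17, -0.02]]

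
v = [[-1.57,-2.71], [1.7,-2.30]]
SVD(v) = [[0.78, 0.62], [0.62, -0.78]] @ diag([3.5567381855281672, 2.310543979154217]) @ [[-0.05,-1.0],[-1.00,0.05]]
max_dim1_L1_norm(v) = 4.28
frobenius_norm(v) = 4.24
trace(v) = -3.87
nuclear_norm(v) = 5.87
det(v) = 8.22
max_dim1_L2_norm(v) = 3.13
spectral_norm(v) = 3.56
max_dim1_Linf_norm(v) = 2.71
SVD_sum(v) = [[-0.13,-2.78], [-0.10,-2.21]] + [[-1.44, 0.07], [1.8, -0.09]]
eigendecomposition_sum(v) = [[-0.79+1.22j,(-1.35-1.24j)],[0.85+0.78j,-1.15+0.89j]] + [[(-0.79-1.22j),-1.35+1.24j], [(0.85-0.78j),-1.15-0.89j]]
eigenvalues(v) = [(-1.94+2.12j), (-1.94-2.12j)]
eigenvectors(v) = [[(0.78+0j),0.78-0.00j], [(0.11-0.61j),0.11+0.61j]]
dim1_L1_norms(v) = [4.28, 4.0]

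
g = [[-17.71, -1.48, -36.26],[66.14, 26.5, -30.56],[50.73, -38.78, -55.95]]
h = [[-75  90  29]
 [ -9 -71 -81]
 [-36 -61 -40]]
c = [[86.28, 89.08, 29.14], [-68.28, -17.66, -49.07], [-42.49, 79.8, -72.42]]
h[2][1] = -61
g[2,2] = -55.95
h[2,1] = -61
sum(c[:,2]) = -92.35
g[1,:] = [66.14, 26.5, -30.56]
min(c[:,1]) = -17.66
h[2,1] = -61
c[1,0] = -68.28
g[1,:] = [66.14, 26.5, -30.56]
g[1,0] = 66.14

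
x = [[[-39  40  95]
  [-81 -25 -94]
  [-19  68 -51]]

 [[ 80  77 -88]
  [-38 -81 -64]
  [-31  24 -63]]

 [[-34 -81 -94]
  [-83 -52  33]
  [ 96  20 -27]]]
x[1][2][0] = -31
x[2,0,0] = -34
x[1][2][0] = -31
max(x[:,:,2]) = 95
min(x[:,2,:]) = -63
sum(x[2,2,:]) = 89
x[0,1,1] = -25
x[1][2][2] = -63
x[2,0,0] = -34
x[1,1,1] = -81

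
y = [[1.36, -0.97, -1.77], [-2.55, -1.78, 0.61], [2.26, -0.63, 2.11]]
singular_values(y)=[3.73, 2.84, 2.0]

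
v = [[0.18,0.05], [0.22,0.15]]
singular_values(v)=[0.32, 0.05]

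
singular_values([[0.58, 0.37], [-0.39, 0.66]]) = [0.77, 0.69]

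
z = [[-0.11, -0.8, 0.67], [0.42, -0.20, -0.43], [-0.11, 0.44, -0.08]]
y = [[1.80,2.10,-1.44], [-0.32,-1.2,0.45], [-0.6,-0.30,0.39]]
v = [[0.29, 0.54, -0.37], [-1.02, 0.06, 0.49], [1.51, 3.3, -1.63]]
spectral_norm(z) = 1.13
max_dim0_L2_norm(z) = 0.93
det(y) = -0.01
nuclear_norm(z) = 1.82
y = z @ v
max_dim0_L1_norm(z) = 1.44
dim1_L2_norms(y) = [3.12, 1.32, 0.78]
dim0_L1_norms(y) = [2.72, 3.6, 2.28]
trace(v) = -1.28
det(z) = 0.02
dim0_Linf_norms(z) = [0.42, 0.8, 0.67]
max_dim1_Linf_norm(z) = 0.8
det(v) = 0.28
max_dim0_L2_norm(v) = 3.34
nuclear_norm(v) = 5.14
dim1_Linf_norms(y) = [2.1, 1.2, 0.6]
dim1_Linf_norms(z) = [0.8, 0.43, 0.44]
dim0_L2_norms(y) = [1.92, 2.44, 1.56]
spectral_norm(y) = 3.42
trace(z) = -0.39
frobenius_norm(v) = 4.20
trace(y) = 0.99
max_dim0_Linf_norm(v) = 3.3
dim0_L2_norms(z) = [0.45, 0.93, 0.8]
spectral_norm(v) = 4.08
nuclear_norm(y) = 4.02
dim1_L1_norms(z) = [1.58, 1.05, 0.63]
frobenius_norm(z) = 1.31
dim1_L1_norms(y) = [5.34, 1.97, 1.29]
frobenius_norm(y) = 3.47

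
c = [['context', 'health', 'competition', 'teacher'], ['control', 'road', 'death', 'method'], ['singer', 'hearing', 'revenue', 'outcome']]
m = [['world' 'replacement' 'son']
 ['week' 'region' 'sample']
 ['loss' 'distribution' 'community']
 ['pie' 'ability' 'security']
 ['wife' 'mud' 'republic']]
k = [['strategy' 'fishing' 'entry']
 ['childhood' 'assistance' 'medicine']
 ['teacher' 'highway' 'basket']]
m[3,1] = 'ability'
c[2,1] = 'hearing'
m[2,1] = 'distribution'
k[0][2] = 'entry'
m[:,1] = ['replacement', 'region', 'distribution', 'ability', 'mud']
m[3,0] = 'pie'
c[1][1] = 'road'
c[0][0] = 'context'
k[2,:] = ['teacher', 'highway', 'basket']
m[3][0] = 'pie'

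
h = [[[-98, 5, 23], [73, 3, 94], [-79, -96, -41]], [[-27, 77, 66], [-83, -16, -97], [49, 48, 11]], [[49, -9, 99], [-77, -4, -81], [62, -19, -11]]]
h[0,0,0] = -98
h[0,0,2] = 23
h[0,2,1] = -96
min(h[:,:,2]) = -97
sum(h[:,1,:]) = -188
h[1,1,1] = -16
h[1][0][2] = 66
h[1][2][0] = 49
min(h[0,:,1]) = -96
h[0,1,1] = 3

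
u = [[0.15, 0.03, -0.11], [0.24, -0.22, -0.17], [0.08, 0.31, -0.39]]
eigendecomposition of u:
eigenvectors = [[-0.83+0.00j, -0.18-0.04j, -0.18+0.04j], [-0.40+0.00j, (-0.23-0.47j), -0.23+0.47j], [-0.38+0.00j, -0.83+0.00j, -0.83-0.00j]]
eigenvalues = [(0.11+0j), (-0.29+0.18j), (-0.29-0.18j)]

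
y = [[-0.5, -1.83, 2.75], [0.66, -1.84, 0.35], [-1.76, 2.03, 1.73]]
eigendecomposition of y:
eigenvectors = [[0.86+0.00j, 0.86-0.00j, (0.84+0j)], [(0.26-0.17j), 0.26+0.17j, (0.38+0j)], [(0.24+0.34j), (0.24-0.34j), (0.4+0j)]]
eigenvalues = [(-0.29+1.45j), (-0.29-1.45j), (-0.03+0j)]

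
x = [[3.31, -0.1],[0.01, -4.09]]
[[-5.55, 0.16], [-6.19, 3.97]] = x @ [[-1.63, 0.02], [1.51, -0.97]]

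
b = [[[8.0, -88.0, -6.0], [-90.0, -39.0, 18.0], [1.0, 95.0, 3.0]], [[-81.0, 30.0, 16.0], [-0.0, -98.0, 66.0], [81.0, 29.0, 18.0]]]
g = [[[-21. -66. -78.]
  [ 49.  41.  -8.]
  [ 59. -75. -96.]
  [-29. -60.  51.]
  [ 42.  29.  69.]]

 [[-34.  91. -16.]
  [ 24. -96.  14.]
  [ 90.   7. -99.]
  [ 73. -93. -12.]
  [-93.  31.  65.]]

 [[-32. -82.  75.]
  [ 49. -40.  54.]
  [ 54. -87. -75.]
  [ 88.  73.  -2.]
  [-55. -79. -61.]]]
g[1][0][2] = -16.0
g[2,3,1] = 73.0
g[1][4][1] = 31.0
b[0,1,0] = -90.0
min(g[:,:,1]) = -96.0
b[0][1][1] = -39.0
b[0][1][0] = -90.0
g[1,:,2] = [-16.0, 14.0, -99.0, -12.0, 65.0]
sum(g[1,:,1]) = -60.0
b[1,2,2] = 18.0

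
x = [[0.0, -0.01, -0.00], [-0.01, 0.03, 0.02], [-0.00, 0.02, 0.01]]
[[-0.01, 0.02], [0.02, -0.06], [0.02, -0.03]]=x@ [[1.00,0.82], [0.57,-1.83], [0.89,0.18]]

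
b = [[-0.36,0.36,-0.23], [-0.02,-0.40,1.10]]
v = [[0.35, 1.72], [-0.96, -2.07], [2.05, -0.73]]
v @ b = [[-0.16, -0.56, 1.81], [0.39, 0.48, -2.06], [-0.72, 1.03, -1.27]]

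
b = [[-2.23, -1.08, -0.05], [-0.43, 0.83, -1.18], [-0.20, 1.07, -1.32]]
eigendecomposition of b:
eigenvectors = [[0.99,0.35,-0.36], [0.15,-0.7,0.60], [0.04,-0.62,0.72]]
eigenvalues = [-2.39, 0.0, -0.33]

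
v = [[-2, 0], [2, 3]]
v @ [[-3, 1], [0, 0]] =[[6, -2], [-6, 2]]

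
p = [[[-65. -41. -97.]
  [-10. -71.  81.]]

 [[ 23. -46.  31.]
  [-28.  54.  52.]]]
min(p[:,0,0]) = -65.0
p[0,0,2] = -97.0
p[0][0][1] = -41.0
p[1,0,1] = -46.0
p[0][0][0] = -65.0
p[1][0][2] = 31.0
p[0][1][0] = -10.0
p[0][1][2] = 81.0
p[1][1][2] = 52.0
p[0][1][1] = -71.0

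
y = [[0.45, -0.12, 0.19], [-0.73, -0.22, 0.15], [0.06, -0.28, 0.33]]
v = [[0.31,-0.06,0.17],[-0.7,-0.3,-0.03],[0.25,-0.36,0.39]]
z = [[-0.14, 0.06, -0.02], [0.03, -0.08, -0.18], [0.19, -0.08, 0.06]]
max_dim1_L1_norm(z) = 0.33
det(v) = 0.00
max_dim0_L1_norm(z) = 0.36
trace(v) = 0.40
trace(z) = -0.16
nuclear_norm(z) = 0.47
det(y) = -0.00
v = z + y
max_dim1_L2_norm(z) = 0.21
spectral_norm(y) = 0.87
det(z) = 0.00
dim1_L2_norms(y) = [0.5, 0.78, 0.44]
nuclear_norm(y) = 1.42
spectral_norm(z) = 0.26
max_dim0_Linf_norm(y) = 0.73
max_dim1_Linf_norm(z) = 0.19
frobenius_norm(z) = 0.33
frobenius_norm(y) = 1.02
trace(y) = 0.56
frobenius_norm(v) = 1.03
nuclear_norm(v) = 1.43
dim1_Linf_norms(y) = [0.45, 0.73, 0.33]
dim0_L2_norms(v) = [0.81, 0.47, 0.43]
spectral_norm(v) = 0.84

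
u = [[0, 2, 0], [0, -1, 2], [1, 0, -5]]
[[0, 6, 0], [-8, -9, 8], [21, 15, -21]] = u @ [[1, 0, -1], [0, 3, 0], [-4, -3, 4]]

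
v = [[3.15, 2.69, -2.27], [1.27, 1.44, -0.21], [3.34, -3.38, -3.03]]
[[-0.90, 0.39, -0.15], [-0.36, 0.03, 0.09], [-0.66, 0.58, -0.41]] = v@[[-0.22, 0.01, 0.08],[-0.05, -0.01, 0.02],[0.03, -0.17, 0.2]]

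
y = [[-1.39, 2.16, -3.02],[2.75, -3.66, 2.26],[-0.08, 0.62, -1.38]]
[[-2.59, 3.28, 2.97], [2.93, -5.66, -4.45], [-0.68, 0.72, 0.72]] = y@[[1.31, -0.82, -0.98], [0.61, 0.88, 0.27], [0.69, -0.08, -0.34]]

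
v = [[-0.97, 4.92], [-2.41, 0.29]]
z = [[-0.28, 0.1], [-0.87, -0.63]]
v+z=[[-1.25, 5.02], [-3.28, -0.34]]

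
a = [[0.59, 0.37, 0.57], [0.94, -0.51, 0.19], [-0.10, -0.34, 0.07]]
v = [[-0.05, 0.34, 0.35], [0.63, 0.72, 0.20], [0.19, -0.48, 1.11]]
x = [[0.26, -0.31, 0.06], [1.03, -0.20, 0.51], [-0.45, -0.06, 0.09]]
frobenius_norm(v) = 1.64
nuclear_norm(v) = 2.60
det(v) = -0.42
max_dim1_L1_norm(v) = 1.78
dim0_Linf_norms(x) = [1.03, 0.31, 0.51]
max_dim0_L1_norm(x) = 1.74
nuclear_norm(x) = 1.81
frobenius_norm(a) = 1.46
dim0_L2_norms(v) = [0.66, 0.93, 1.18]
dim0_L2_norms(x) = [1.15, 0.37, 0.52]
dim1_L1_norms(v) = [0.74, 1.55, 1.78]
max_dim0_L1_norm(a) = 1.63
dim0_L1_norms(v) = [0.87, 1.54, 1.66]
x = v @ a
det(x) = 0.09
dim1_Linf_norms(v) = [0.35, 0.72, 1.11]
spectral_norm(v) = 1.24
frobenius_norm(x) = 1.32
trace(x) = 0.15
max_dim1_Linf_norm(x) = 1.03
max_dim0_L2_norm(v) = 1.18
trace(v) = 1.78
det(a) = -0.23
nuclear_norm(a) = 2.22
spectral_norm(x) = 1.26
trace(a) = 0.15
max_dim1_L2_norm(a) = 1.09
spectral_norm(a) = 1.23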